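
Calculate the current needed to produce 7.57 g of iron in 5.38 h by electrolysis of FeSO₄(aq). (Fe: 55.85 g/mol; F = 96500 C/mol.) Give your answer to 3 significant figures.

n(Fe) = 7.57 / 55.85 = 0.1355 mol
Fe²⁺ + 2e⁻ → Fe, so n(e⁻) = 2 × 0.1355 = 0.2710 mol
Q = 0.2710 × 96500 = 26150 C
I = Q / t = 26150 / 19368 s = 1.35 A

1.35 A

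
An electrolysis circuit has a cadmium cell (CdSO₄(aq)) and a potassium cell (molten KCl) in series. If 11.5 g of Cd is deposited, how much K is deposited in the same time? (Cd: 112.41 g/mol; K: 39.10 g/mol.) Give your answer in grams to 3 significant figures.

n(Cd) = 11.5 / 112.41 = 0.1023 mol
Cd²⁺ + 2e⁻ → Cd, so n(e⁻) = 2 × 0.1023 = 0.2046 mol
The cells are in series, so the same charge (and hence the same n(e⁻) = 0.2046 mol) passes through both.
K⁺ + e⁻ → K, so n(K) = 0.2046 mol
m(K) = 0.2046 × 39.10 = 8.00 g

8.00 g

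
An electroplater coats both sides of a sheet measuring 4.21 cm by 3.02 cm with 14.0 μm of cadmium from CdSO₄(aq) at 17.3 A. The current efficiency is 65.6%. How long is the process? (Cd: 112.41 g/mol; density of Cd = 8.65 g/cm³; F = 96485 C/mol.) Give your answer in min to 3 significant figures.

0.776 min

Plated area = 2 × 4.21 × 3.02 = 25.43 cm²
Volume = 25.43 × 14.0×10⁻⁴ cm = 0.03560 cm³
m(Cd) = 0.03560 × 8.65 = 0.3079 g
n(Cd) = 0.3079 / 112.41 = 0.002739 mol; n(e⁻) = 2 × 0.002739 = 0.005478 mol
Q = 0.005478 × 96485 / 0.656 = 805.7 C
t = 805.7 / 17.3 = 46.57 s = 0.776 min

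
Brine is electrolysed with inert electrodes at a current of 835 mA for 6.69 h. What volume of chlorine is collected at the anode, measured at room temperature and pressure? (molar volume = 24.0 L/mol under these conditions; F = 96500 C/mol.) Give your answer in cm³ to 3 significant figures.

2500 cm³

Q = It = 0.835 × 24084 = 20110 C
Moles of electrons = 20110 / 96500 = 0.2084 mol
2Cl⁻ → Cl₂ + 2e⁻, so n(Cl₂) = 0.2084 / 2 = 0.1042 mol
V = 0.1042 × 24.0 = 2.501 L
= 2500 cm³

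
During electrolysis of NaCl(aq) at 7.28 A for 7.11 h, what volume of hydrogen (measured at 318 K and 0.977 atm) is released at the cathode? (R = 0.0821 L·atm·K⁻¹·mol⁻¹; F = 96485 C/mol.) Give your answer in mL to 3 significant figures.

Q = It = 7.28 × 25596 = 1.863×10^5 C
n(e⁻) = Q/F = 1.863×10^5/96485 = 1.931 mol
2H⁺ + 2e⁻ → H₂, so n(H₂) = 1.931 / 2 = 0.9655 mol
V = nRT/P = 0.9655 × 0.0821 × 318 / 0.977 = 25.80 L
= 25800 mL

25800 mL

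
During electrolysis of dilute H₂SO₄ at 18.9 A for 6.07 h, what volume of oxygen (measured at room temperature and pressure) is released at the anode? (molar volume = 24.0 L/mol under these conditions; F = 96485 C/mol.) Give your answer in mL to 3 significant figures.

25700 mL

Charge passed = 18.9 × 21852 = 4.130×10^5 C
Moles of electrons = 4.130×10^5 / 96485 = 4.280 mol
2H₂O → O₂ + 4H⁺ + 4e⁻, so n(O₂) = 4.280 / 4 = 1.070 mol
V = 1.070 × 24.0 = 25.68 L
= 25700 mL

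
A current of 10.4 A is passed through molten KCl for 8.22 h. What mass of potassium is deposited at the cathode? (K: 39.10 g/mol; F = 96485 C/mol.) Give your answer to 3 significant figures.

125 g

Charge passed = 10.4 × 29592 = 3.078×10^5 C
n(e⁻) = 3.078×10^5 / 96485 = 3.190 mol
K⁺ + e⁻ → K, so n(K) = 3.190 mol
m = 3.190 × 39.10 = 125 g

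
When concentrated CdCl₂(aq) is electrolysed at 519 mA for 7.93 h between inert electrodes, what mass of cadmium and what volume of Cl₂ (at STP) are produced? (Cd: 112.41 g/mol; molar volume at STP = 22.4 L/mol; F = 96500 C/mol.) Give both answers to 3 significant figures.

Q = 0.519 × 28548 = 14820 C; n(e⁻) = 14820 / 96500 = 0.1536 mol
Cathode: Cd²⁺ + 2e⁻ → Cd → n(Cd) = 0.1536/2 = 0.07680 mol → 8.63 g
Anode: 2Cl⁻ → Cl₂ + 2e⁻ → n(Cl₂) = 0.1536/2 = 0.07680 mol → 1.72 L

8.63 g Cd; 1.72 L Cl₂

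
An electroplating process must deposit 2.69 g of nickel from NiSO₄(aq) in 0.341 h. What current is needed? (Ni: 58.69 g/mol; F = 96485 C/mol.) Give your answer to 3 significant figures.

n(Ni) = 2.69 / 58.69 = 0.04583 mol
Ni²⁺ + 2e⁻ → Ni, so n(e⁻) = 2 × 0.04583 = 0.09166 mol
Q = 0.09166 × 96485 = 8844 C
I = Q / t = 8844 / 1227.6 s = 7.20 A

7.20 A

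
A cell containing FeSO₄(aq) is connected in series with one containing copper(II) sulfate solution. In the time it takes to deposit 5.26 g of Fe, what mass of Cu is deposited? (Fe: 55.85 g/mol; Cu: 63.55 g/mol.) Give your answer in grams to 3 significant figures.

5.99 g

n(Fe) = 5.26 / 55.85 = 0.09418 mol
Fe²⁺ + 2e⁻ → Fe, so n(e⁻) = 2 × 0.09418 = 0.1884 mol
In series, the same 0.1884 mol of electrons flows through the second cell.
Cu²⁺ + 2e⁻ → Cu, so n(Cu) = 0.1884 / 2 = 0.09420 mol
m(Cu) = 0.09420 × 63.55 = 5.99 g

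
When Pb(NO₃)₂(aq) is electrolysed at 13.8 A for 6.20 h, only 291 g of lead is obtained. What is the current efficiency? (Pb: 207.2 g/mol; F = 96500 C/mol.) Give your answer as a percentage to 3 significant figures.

88.0%

Q = 13.8 × 22320 = 3.080×10^5 C
n(e⁻) = 3.080×10^5 / 96500 = 3.192 mol
Pb²⁺ + 2e⁻ → Pb, so theoretical n(Pb) = 1.596 mol → 330.7 g
Efficiency = 291 / 330.7 = 0.8800 = 88.0%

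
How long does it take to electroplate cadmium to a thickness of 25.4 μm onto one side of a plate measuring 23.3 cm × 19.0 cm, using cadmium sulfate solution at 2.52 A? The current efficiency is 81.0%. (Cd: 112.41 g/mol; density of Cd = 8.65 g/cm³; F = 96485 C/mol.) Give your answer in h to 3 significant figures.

Plated area = 23.3 × 19.0 = 442.7 cm²
Volume = 442.7 × 25.4×10⁻⁴ cm = 1.124 cm³
m(Cd) = 1.124 × 8.65 = 9.723 g
n(Cd) = 9.723 / 112.41 = 0.08650 mol; n(e⁻) = 2 × 0.08650 = 0.1730 mol
Q = 0.1730 × 96485 / 0.810 = 20610 C
t = 20610 / 2.52 = 8179 s = 2.27 h

2.27 h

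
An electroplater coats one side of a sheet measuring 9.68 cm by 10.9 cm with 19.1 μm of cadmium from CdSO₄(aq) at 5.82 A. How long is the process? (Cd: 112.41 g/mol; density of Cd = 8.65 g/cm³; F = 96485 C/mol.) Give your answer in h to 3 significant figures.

Plated area = 9.68 × 10.9 = 105.5 cm²
Volume = 105.5 × 19.1×10⁻⁴ cm = 0.2015 cm³
m(Cd) = 0.2015 × 8.65 = 1.743 g
n(Cd) = 1.743 / 112.41 = 0.01551 mol; n(e⁻) = 2 × 0.01551 = 0.03102 mol
Q = 0.03102 × 96485 = 2993 C
t = 2993 / 5.82 = 514.3 s = 0.143 h

0.143 h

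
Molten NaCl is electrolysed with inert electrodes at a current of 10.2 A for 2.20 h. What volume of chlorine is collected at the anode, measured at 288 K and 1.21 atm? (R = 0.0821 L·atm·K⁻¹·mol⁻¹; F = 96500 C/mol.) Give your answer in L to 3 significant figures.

Q = 10.2 A × 7920 s = 80780 C
n(e⁻) = 80780 / 96500 = 0.8371 mol
2Cl⁻ → Cl₂ + 2e⁻, so n(Cl₂) = 0.8371 / 2 = 0.4186 mol
V = nRT/P = 0.4186 × 0.0821 × 288 / 1.21 = 8.180 L

8.18 L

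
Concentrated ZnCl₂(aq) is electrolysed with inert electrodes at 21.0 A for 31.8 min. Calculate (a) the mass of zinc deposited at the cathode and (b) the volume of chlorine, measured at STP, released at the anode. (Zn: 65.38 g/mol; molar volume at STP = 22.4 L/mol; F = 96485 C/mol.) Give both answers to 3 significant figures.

Q = 21.0 × 1908 = 40070 C; n(e⁻) = 40070 / 96485 = 0.4153 mol
Cathode: Zn²⁺ + 2e⁻ → Zn → n(Zn) = 0.4153/2 = 0.2077 mol → 13.6 g
Anode: 2Cl⁻ → Cl₂ + 2e⁻ → n(Cl₂) = 0.4153/2 = 0.2077 mol → 4.65 L

13.6 g Zn; 4.65 L Cl₂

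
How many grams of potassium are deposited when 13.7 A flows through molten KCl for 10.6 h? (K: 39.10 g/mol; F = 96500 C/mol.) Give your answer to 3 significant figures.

212 g

Q = 13.7 A × 38160 s = 5.228×10^5 C
n(e⁻) = Q/F = 5.228×10^5/96500 = 5.418 mol
K⁺ + e⁻ → K, so n(K) = 5.418 mol
m = 5.418 × 39.10 = 212 g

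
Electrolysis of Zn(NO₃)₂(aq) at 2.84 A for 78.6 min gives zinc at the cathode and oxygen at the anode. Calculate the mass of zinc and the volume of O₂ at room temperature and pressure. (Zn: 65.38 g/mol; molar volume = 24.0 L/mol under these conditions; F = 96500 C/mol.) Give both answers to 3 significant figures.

Q = 2.84 × 4716 = 13390 C; n(e⁻) = 13390 / 96500 = 0.1388 mol
Cathode: Zn²⁺ + 2e⁻ → Zn → n(Zn) = 0.1388/2 = 0.06940 mol → 4.54 g
Anode: 2H₂O → O₂ + 4H⁺ + 4e⁻ → n(O₂) = 0.1388/4 = 0.03470 mol → 0.833 L

4.54 g Zn; 0.833 L O₂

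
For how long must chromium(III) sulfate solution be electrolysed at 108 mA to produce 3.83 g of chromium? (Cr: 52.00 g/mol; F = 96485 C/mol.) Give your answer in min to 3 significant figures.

3290 min

n(Cr) = 3.83 / 52.00 = 0.07365 mol
Cr³⁺ + 3e⁻ → Cr, so n(e⁻) = 3 × 0.07365 = 0.2210 mol
Q = 0.2210 × 96485 = 21320 C
t = Q / I = 21320 / 0.108 = 1.974×10^5 s = 3290 min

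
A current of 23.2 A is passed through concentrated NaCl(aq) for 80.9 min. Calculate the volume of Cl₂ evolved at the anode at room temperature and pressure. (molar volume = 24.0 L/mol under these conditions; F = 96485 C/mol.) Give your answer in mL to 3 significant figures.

14000 mL

Q = It = 23.2 × 4854 = 1.126×10^5 C
n(e⁻) = 1.126×10^5 / 96485 = 1.167 mol
2Cl⁻ → Cl₂ + 2e⁻, so n(Cl₂) = 1.167 / 2 = 0.5835 mol
V = 0.5835 × 24.0 = 14.00 L
= 14000 mL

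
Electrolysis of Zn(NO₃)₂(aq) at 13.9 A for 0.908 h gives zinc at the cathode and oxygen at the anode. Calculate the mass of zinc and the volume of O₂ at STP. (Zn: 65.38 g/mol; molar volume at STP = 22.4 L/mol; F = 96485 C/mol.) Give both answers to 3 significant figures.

Q = 13.9 × 3268.8 = 45440 C; n(e⁻) = 45440 / 96485 = 0.4710 mol
Cathode: Zn²⁺ + 2e⁻ → Zn → n(Zn) = 0.4710/2 = 0.2355 mol → 15.4 g
Anode: 2H₂O → O₂ + 4H⁺ + 4e⁻ → n(O₂) = 0.4710/4 = 0.1178 mol → 2.64 L

15.4 g Zn; 2.64 L O₂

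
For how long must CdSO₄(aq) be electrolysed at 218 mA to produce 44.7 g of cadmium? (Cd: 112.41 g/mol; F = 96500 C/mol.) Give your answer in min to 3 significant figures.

5870 min

n(Cd) = 44.7 / 112.41 = 0.3977 mol
Cd²⁺ + 2e⁻ → Cd, so n(e⁻) = 2 × 0.3977 = 0.7954 mol
Q = 0.7954 × 96500 = 76760 C
t = Q / I = 76760 / 0.218 = 3.521×10^5 s = 5870 min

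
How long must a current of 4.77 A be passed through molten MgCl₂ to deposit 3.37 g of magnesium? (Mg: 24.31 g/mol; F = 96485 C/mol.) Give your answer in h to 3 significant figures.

n(Mg) = 3.37 / 24.31 = 0.1386 mol
Mg²⁺ + 2e⁻ → Mg, so n(e⁻) = 2 × 0.1386 = 0.2772 mol
Q = 0.2772 × 96485 = 26750 C
t = Q / I = 26750 / 4.77 = 5608 s = 1.56 h

1.56 h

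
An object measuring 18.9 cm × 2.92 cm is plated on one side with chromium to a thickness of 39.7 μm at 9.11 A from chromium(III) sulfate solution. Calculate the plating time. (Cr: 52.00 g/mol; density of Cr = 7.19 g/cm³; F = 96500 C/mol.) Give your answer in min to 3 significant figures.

Plated area = 18.9 × 2.92 = 55.19 cm²
Volume = 55.19 × 39.7×10⁻⁴ cm = 0.2191 cm³
m(Cr) = 0.2191 × 7.19 = 1.575 g
n(Cr) = 1.575 / 52.00 = 0.03029 mol; n(e⁻) = 3 × 0.03029 = 0.09087 mol
Q = 0.09087 × 96500 = 8769 C
t = 8769 / 9.11 = 962.6 s = 16.0 min

16.0 min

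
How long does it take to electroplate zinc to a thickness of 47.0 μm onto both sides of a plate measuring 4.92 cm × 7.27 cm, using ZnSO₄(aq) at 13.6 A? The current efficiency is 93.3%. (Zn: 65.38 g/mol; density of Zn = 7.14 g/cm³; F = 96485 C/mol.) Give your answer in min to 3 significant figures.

Plated area = 2 × 4.92 × 7.27 = 71.54 cm²
Volume = 71.54 × 47.0×10⁻⁴ cm = 0.3362 cm³
m(Zn) = 0.3362 × 7.14 = 2.400 g
n(Zn) = 2.400 / 65.38 = 0.03671 mol; n(e⁻) = 2 × 0.03671 = 0.07342 mol
Q = 0.07342 × 96485 / 0.933 = 7593 C
t = 7593 / 13.6 = 558.3 s = 9.31 min

9.31 min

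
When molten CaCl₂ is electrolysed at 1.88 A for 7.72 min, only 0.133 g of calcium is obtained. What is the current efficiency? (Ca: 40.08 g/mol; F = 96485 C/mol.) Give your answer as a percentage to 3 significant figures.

Q = 1.88 × 463.2 = 870.8 C
n(e⁻) = 870.8 / 96485 = 0.009025 mol
Ca²⁺ + 2e⁻ → Ca, so theoretical n(Ca) = 0.004513 mol → 0.1809 g
Efficiency = 0.133 / 0.1809 = 0.7352 = 73.5%

73.5%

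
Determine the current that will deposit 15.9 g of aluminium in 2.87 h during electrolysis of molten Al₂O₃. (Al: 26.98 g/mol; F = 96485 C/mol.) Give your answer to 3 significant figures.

16.5 A

n(Al) = 15.9 / 26.98 = 0.5893 mol
Al³⁺ + 3e⁻ → Al, so n(e⁻) = 3 × 0.5893 = 1.768 mol
Q = 1.768 × 96485 = 1.706×10^5 C
I = Q / t = 1.706×10^5 / 10332 s = 16.5 A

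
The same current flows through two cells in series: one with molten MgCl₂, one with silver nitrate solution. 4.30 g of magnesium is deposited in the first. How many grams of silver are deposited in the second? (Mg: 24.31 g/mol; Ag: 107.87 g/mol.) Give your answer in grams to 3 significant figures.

38.2 g

n(Mg) = 4.30 / 24.31 = 0.1769 mol
Mg²⁺ + 2e⁻ → Mg, so n(e⁻) = 2 × 0.1769 = 0.3538 mol
The cells are in series, so the same charge (and hence the same n(e⁻) = 0.3538 mol) passes through both.
Ag⁺ + e⁻ → Ag, so n(Ag) = 0.3538 mol
m(Ag) = 0.3538 × 107.87 = 38.2 g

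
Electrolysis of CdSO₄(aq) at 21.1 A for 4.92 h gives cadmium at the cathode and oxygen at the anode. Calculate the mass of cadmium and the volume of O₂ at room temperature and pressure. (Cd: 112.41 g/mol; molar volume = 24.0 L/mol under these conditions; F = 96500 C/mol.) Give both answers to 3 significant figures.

218 g Cd; 23.2 L O₂

Q = 21.1 × 17712 = 3.737×10^5 C; n(e⁻) = 3.737×10^5 / 96500 = 3.873 mol
Cathode: Cd²⁺ + 2e⁻ → Cd → n(Cd) = 3.873/2 = 1.937 mol → 218 g
Anode: 2H₂O → O₂ + 4H⁺ + 4e⁻ → n(O₂) = 3.873/4 = 0.9683 mol → 23.2 L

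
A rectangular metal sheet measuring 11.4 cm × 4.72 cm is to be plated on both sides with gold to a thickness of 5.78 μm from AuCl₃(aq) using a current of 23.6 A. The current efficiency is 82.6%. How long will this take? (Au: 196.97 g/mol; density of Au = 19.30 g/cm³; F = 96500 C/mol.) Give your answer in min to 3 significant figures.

1.51 min

Plated area = 2 × 11.4 × 4.72 = 107.6 cm²
Volume = 107.6 × 5.78×10⁻⁴ cm = 0.06219 cm³
m(Au) = 0.06219 × 19.30 = 1.200 g
n(Au) = 1.200 / 196.97 = 0.006092 mol; n(e⁻) = 3 × 0.006092 = 0.01828 mol
Q = 0.01828 × 96500 / 0.826 = 2136 C
t = 2136 / 23.6 = 90.51 s = 1.51 min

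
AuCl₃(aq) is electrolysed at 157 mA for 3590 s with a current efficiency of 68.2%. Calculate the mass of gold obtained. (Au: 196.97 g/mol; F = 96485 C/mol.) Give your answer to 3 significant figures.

Q = 0.157 × 3590 = 563.6 C
n(e⁻) = 563.6 / 96485 = 0.005841 mol
Au³⁺ + 3e⁻ → Au, so theoretical m(Au) = 0.001947 × 196.97 = 0.3835 g
Actual mass = 68.2% × 0.3835 = 0.262 g

0.262 g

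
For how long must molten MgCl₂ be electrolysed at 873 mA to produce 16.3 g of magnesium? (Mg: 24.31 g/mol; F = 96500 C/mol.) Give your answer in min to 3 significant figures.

2470 min

n(Mg) = 16.3 / 24.31 = 0.6705 mol
Mg²⁺ + 2e⁻ → Mg, so n(e⁻) = 2 × 0.6705 = 1.341 mol
Q = 1.341 × 96500 = 1.294×10^5 C
t = Q / I = 1.294×10^5 / 0.873 = 1.482×10^5 s = 2470 min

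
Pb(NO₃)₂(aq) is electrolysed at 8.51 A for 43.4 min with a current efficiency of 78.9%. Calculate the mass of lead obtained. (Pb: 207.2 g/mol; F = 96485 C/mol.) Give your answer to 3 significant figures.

18.8 g

Q = 8.51 × 2604 = 22160 C
n(e⁻) = 22160 / 96485 = 0.2297 mol
Pb²⁺ + 2e⁻ → Pb, so theoretical m(Pb) = 0.1149 × 207.2 = 23.81 g
Actual mass = 78.9% × 23.81 = 18.8 g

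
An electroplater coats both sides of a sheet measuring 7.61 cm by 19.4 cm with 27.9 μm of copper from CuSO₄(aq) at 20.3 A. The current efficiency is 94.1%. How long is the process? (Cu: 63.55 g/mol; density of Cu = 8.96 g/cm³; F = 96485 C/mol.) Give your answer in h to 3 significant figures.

Plated area = 2 × 7.61 × 19.4 = 295.3 cm²
Volume = 295.3 × 27.9×10⁻⁴ cm = 0.8239 cm³
m(Cu) = 0.8239 × 8.96 = 7.382 g
n(Cu) = 7.382 / 63.55 = 0.1162 mol; n(e⁻) = 2 × 0.1162 = 0.2324 mol
Q = 0.2324 × 96485 / 0.941 = 23830 C
t = 23830 / 20.3 = 1174 s = 0.326 h

0.326 h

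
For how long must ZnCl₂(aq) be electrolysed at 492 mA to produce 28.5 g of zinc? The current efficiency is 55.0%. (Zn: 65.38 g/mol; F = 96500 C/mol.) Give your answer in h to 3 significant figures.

n(Zn) = 28.5 / 65.38 = 0.4359 mol
Zn²⁺ + 2e⁻ → Zn, so n(e⁻) = 2 × 0.4359 = 0.8718 mol
Q = 0.8718 × 96500 / 0.550 = 1.530×10^5 C
t = Q / I = 1.530×10^5 / 0.492 = 3.110×10^5 s = 86.4 h

86.4 h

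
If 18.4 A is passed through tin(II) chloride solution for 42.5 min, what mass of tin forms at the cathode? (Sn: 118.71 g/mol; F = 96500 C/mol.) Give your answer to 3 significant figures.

28.9 g

Q = 18.4 A × 2550 s = 46920 C
n(e⁻) = 46920 / 96500 = 0.4862 mol
Sn²⁺ + 2e⁻ → Sn, so n(Sn) = 0.4862 / 2 = 0.2431 mol
m = 0.2431 × 118.71 = 28.9 g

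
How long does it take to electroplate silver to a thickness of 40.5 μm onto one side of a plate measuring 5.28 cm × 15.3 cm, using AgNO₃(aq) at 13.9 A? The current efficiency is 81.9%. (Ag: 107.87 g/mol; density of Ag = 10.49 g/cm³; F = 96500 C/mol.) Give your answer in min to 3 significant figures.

Plated area = 5.28 × 15.3 = 80.78 cm²
Volume = 80.78 × 40.5×10⁻⁴ cm = 0.3272 cm³
m(Ag) = 0.3272 × 10.49 = 3.432 g
n(Ag) = 3.432 / 107.87 = 0.03182 mol; n(e⁻) = 0.03182 mol
Q = 0.03182 × 96500 / 0.819 = 3749 C
t = 3749 / 13.9 = 269.7 s = 4.50 min

4.50 min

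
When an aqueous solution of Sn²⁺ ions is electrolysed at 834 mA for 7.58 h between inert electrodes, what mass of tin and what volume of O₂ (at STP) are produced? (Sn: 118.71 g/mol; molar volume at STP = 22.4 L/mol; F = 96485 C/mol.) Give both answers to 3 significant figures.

Q = 0.834 × 27288 = 22760 C; n(e⁻) = 22760 / 96485 = 0.2359 mol
Cathode: Sn²⁺ + 2e⁻ → Sn → n(Sn) = 0.2359/2 = 0.1180 mol → 14.0 g
Anode: 2H₂O → O₂ + 4H⁺ + 4e⁻ → n(O₂) = 0.2359/4 = 0.05898 mol → 1.32 L

14.0 g Sn; 1.32 L O₂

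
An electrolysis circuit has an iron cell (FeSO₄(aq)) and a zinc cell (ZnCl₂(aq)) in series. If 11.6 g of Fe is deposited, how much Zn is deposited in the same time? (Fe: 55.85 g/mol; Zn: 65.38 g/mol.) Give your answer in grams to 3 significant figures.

n(Fe) = 11.6 / 55.85 = 0.2077 mol
Fe²⁺ + 2e⁻ → Fe, so n(e⁻) = 2 × 0.2077 = 0.4154 mol
Same current for the same time ⇒ same n(e⁻) = 0.4154 mol in both cells.
Zn²⁺ + 2e⁻ → Zn, so n(Zn) = 0.4154 / 2 = 0.2077 mol
m(Zn) = 0.2077 × 65.38 = 13.6 g

13.6 g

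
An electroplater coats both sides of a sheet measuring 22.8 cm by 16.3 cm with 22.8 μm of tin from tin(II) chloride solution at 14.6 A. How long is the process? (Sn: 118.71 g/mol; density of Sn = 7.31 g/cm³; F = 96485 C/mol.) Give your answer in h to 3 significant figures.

Plated area = 2 × 22.8 × 16.3 = 743.3 cm²
Volume = 743.3 × 22.8×10⁻⁴ cm = 1.695 cm³
m(Sn) = 1.695 × 7.31 = 12.39 g
n(Sn) = 12.39 / 118.71 = 0.1044 mol; n(e⁻) = 2 × 0.1044 = 0.2088 mol
Q = 0.2088 × 96485 = 20150 C
t = 20150 / 14.6 = 1380 s = 0.383 h

0.383 h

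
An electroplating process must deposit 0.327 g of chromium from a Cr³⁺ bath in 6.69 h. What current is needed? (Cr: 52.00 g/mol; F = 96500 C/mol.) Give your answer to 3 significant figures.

n(Cr) = 0.327 / 52.00 = 0.006288 mol
Cr³⁺ + 3e⁻ → Cr, so n(e⁻) = 3 × 0.006288 = 0.01886 mol
Q = 0.01886 × 96500 = 1820 C
I = Q / t = 1820 / 24084 s = 0.0756 A

0.0756 A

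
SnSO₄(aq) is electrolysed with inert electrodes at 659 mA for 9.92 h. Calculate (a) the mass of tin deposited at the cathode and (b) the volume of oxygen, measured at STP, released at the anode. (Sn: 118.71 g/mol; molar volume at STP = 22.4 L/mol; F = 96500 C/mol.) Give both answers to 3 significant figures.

14.5 g Sn; 1.37 L O₂

Q = 0.659 × 35712 = 23530 C; n(e⁻) = 23530 / 96500 = 0.2438 mol
Cathode: Sn²⁺ + 2e⁻ → Sn → n(Sn) = 0.2438/2 = 0.1219 mol → 14.5 g
Anode: 2H₂O → O₂ + 4H⁺ + 4e⁻ → n(O₂) = 0.2438/4 = 0.06095 mol → 1.37 L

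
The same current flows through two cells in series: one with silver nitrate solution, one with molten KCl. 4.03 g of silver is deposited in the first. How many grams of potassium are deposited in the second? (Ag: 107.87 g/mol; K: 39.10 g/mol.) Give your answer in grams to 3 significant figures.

n(Ag) = 4.03 / 107.87 = 0.03736 mol
Ag⁺ + e⁻ → Ag, so n(e⁻) = 0.03736 mol
The cells are in series, so the same charge (and hence the same n(e⁻) = 0.03736 mol) passes through both.
K⁺ + e⁻ → K, so n(K) = 0.03736 mol
m(K) = 0.03736 × 39.10 = 1.46 g

1.46 g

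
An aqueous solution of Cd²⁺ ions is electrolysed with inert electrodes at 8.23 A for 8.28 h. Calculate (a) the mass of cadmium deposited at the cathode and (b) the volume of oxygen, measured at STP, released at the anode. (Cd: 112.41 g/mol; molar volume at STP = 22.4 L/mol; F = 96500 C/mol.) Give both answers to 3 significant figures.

Q = 8.23 × 29808 = 2.453×10^5 C; n(e⁻) = 2.453×10^5 / 96500 = 2.542 mol
Cathode: Cd²⁺ + 2e⁻ → Cd → n(Cd) = 2.542/2 = 1.271 mol → 143 g
Anode: 2H₂O → O₂ + 4H⁺ + 4e⁻ → n(O₂) = 2.542/4 = 0.6355 mol → 14.2 L

143 g Cd; 14.2 L O₂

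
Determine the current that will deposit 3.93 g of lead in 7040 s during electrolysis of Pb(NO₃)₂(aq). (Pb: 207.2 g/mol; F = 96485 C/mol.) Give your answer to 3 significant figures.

n(Pb) = 3.93 / 207.2 = 0.01897 mol
Pb²⁺ + 2e⁻ → Pb, so n(e⁻) = 2 × 0.01897 = 0.03794 mol
Q = 0.03794 × 96485 = 3661 C
I = Q / t = 3661 / 7040 s = 0.520 A

0.520 A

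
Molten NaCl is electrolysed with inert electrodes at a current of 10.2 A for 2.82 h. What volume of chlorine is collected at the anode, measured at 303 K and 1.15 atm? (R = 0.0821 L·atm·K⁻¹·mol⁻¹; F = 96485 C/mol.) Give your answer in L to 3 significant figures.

Charge passed = 10.2 × 10152 = 1.036×10^5 C
Moles of electrons = 1.036×10^5 / 96485 = 1.074 mol
2Cl⁻ → Cl₂ + 2e⁻, so n(Cl₂) = 1.074 / 2 = 0.5370 mol
V = nRT/P = 0.5370 × 0.0821 × 303 / 1.15 = 11.62 L

11.6 L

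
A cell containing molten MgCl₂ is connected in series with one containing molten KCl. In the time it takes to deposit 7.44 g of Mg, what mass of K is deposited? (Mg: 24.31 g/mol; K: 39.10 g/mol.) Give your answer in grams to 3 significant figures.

23.9 g

n(Mg) = 7.44 / 24.31 = 0.3060 mol
Mg²⁺ + 2e⁻ → Mg, so n(e⁻) = 2 × 0.3060 = 0.6120 mol
Same current for the same time ⇒ same n(e⁻) = 0.6120 mol in both cells.
K⁺ + e⁻ → K, so n(K) = 0.6120 mol
m(K) = 0.6120 × 39.10 = 23.9 g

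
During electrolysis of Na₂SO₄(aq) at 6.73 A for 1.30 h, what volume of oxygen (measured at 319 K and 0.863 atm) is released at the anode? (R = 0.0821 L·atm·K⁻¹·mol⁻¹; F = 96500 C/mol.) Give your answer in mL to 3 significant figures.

Q = It = 6.73 × 4680 = 31500 C
n(e⁻) = 31500 / 96500 = 0.3264 mol
2H₂O → O₂ + 4H⁺ + 4e⁻, so n(O₂) = 0.3264 / 4 = 0.08160 mol
V = nRT/P = 0.08160 × 0.0821 × 319 / 0.863 = 2.476 L
= 2480 mL

2480 mL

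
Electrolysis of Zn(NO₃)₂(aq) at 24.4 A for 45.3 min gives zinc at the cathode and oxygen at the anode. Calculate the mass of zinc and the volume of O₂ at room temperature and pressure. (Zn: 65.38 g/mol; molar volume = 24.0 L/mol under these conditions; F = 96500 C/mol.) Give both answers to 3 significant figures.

22.5 g Zn; 4.12 L O₂

Q = 24.4 × 2718 = 66320 C; n(e⁻) = 66320 / 96500 = 0.6873 mol
Cathode: Zn²⁺ + 2e⁻ → Zn → n(Zn) = 0.6873/2 = 0.3437 mol → 22.5 g
Anode: 2H₂O → O₂ + 4H⁺ + 4e⁻ → n(O₂) = 0.6873/4 = 0.1718 mol → 4.12 L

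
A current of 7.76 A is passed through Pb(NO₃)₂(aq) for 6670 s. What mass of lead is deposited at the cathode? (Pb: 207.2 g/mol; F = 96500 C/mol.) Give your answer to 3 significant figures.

Charge passed = 7.76 × 6670 = 51760 C
n(e⁻) = 51760 / 96500 = 0.5364 mol
Pb²⁺ + 2e⁻ → Pb, so n(Pb) = 0.5364 / 2 = 0.2682 mol
m = 0.2682 × 207.2 = 55.6 g

55.6 g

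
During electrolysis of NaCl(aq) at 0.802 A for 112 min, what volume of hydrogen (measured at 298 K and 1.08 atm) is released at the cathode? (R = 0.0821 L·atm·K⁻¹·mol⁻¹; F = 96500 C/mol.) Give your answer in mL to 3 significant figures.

633 mL

Q = It = 0.802 × 6720 = 5389 C
n(e⁻) = 5389 / 96500 = 0.05584 mol
2H⁺ + 2e⁻ → H₂, so n(H₂) = 0.05584 / 2 = 0.02792 mol
V = nRT/P = 0.02792 × 0.0821 × 298 / 1.08 = 0.6325 L
= 633 mL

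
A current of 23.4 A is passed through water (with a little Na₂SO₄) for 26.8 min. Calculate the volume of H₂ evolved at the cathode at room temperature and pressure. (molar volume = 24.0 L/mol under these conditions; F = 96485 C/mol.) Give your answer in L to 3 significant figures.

Q = It = 23.4 × 1608 = 37630 C
Moles of electrons = 37630 / 96485 = 0.3900 mol
2H⁺ + 2e⁻ → H₂, so n(H₂) = 0.3900 / 2 = 0.1950 mol
V = 0.1950 × 24.0 = 4.680 L

4.68 L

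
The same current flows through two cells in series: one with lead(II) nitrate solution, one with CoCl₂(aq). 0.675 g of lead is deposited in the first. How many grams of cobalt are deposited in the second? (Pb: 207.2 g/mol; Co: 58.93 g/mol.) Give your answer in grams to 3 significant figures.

n(Pb) = 0.675 / 207.2 = 0.003258 mol
Pb²⁺ + 2e⁻ → Pb, so n(e⁻) = 2 × 0.003258 = 0.006516 mol
The cells are in series, so the same charge (and hence the same n(e⁻) = 0.006516 mol) passes through both.
Co²⁺ + 2e⁻ → Co, so n(Co) = 0.006516 / 2 = 0.003258 mol
m(Co) = 0.003258 × 58.93 = 0.192 g

0.192 g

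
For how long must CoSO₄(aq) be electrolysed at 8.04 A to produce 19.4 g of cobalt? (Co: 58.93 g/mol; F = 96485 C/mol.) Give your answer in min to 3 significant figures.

n(Co) = 19.4 / 58.93 = 0.3292 mol
Co²⁺ + 2e⁻ → Co, so n(e⁻) = 2 × 0.3292 = 0.6584 mol
Q = 0.6584 × 96485 = 63530 C
t = Q / I = 63530 / 8.04 = 7902 s = 132 min

132 min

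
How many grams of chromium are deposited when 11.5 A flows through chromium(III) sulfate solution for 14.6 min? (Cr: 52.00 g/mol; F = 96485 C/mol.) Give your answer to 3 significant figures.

Charge passed = 11.5 × 876 = 10070 C
n(e⁻) = Q/F = 10070/96485 = 0.1044 mol
Cr³⁺ + 3e⁻ → Cr, so n(Cr) = 0.1044 / 3 = 0.03480 mol
m = 0.03480 × 52.00 = 1.81 g

1.81 g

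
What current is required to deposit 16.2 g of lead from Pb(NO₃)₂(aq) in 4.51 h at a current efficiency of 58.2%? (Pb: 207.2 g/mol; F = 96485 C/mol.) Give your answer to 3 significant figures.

1.60 A

n(Pb) = 16.2 / 207.2 = 0.07819 mol
Pb²⁺ + 2e⁻ → Pb, so n(e⁻) = 2 × 0.07819 = 0.1564 mol
Q = 0.1564 × 96485 / 0.582 = 25930 C
I = Q / t = 25930 / 16236 s = 1.60 A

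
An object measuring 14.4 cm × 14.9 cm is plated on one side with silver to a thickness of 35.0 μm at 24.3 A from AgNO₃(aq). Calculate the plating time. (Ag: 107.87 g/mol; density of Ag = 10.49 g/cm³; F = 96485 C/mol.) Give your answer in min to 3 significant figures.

Plated area = 14.4 × 14.9 = 214.6 cm²
Volume = 214.6 × 35.0×10⁻⁴ cm = 0.7511 cm³
m(Ag) = 0.7511 × 10.49 = 7.879 g
n(Ag) = 7.879 / 107.87 = 0.07304 mol; n(e⁻) = 0.07304 mol
Q = 0.07304 × 96485 = 7047 C
t = 7047 / 24.3 = 290.0 s = 4.83 min

4.83 min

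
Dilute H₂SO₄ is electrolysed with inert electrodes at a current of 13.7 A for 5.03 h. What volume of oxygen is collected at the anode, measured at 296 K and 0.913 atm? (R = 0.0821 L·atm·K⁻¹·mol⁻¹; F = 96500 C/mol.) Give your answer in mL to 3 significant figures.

17100 mL

Charge passed = 13.7 × 18108 = 2.481×10^5 C
n(e⁻) = Q/F = 2.481×10^5/96500 = 2.571 mol
2H₂O → O₂ + 4H⁺ + 4e⁻, so n(O₂) = 2.571 / 4 = 0.6428 mol
V = nRT/P = 0.6428 × 0.0821 × 296 / 0.913 = 17.11 L
= 17100 mL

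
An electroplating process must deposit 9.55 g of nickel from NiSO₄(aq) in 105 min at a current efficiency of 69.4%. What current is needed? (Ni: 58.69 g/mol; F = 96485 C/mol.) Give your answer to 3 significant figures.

7.18 A

n(Ni) = 9.55 / 58.69 = 0.1627 mol
Ni²⁺ + 2e⁻ → Ni, so n(e⁻) = 2 × 0.1627 = 0.3254 mol
Q = 0.3254 × 96485 / 0.694 = 45240 C
I = Q / t = 45240 / 6300 s = 7.18 A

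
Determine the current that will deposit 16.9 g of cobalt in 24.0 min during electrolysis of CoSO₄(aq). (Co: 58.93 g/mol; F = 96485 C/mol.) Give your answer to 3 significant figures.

n(Co) = 16.9 / 58.93 = 0.2868 mol
Co²⁺ + 2e⁻ → Co, so n(e⁻) = 2 × 0.2868 = 0.5736 mol
Q = 0.5736 × 96485 = 55340 C
I = Q / t = 55340 / 1440 s = 38.4 A

38.4 A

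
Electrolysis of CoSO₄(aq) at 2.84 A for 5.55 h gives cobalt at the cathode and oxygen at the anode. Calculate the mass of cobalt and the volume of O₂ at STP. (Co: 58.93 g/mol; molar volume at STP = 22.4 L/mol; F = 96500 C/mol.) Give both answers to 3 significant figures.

Q = 2.84 × 19980 = 56740 C; n(e⁻) = 56740 / 96500 = 0.5880 mol
Cathode: Co²⁺ + 2e⁻ → Co → n(Co) = 0.5880/2 = 0.2940 mol → 17.3 g
Anode: 2H₂O → O₂ + 4H⁺ + 4e⁻ → n(O₂) = 0.5880/4 = 0.1470 mol → 3.29 L

17.3 g Co; 3.29 L O₂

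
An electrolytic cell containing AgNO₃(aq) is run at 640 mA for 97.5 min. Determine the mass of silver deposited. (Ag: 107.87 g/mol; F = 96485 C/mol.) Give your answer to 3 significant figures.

Q = It = 0.640 × 5850 = 3744 C
n(e⁻) = 3744 / 96485 = 0.03880 mol
Ag⁺ + e⁻ → Ag, so n(Ag) = 0.03880 mol
m = 0.03880 × 107.87 = 4.19 g

4.19 g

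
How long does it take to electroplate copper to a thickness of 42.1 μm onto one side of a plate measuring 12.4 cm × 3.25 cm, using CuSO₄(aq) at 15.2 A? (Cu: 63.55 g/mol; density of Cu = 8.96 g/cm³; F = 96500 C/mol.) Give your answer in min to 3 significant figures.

Plated area = 12.4 × 3.25 = 40.30 cm²
Volume = 40.30 × 42.1×10⁻⁴ cm = 0.1697 cm³
m(Cu) = 0.1697 × 8.96 = 1.521 g
n(Cu) = 1.521 / 63.55 = 0.02393 mol; n(e⁻) = 2 × 0.02393 = 0.04786 mol
Q = 0.04786 × 96500 = 4618 C
t = 4618 / 15.2 = 303.8 s = 5.06 min

5.06 min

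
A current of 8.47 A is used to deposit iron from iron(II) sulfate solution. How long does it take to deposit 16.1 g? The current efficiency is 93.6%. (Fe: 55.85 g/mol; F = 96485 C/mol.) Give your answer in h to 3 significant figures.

1.95 h

n(Fe) = 16.1 / 55.85 = 0.2883 mol
Fe²⁺ + 2e⁻ → Fe, so n(e⁻) = 2 × 0.2883 = 0.5766 mol
Q = 0.5766 × 96485 / 0.936 = 59440 C
t = Q / I = 59440 / 8.47 = 7018 s = 1.95 h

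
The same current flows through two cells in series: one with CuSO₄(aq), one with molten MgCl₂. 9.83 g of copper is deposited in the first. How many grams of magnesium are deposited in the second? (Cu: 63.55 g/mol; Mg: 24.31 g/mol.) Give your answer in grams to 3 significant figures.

n(Cu) = 9.83 / 63.55 = 0.1547 mol
Cu²⁺ + 2e⁻ → Cu, so n(e⁻) = 2 × 0.1547 = 0.3094 mol
The cells are in series, so the same charge (and hence the same n(e⁻) = 0.3094 mol) passes through both.
Mg²⁺ + 2e⁻ → Mg, so n(Mg) = 0.3094 / 2 = 0.1547 mol
m(Mg) = 0.1547 × 24.31 = 3.76 g

3.76 g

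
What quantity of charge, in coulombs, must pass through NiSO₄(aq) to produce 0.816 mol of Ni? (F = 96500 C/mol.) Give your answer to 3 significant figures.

Ni²⁺ + 2e⁻ → Ni, so n(e⁻) = 2 × 0.816 = 1.632 mol
Q = 1.632 × 96500 = 1.575×10^5 C

1.57×10^5 C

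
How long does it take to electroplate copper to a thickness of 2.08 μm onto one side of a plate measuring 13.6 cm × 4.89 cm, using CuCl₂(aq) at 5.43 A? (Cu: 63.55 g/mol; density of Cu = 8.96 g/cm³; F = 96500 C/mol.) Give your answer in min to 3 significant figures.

1.16 min

Plated area = 13.6 × 4.89 = 66.50 cm²
Volume = 66.50 × 2.08×10⁻⁴ cm = 0.01383 cm³
m(Cu) = 0.01383 × 8.96 = 0.1239 g
n(Cu) = 0.1239 / 63.55 = 0.001950 mol; n(e⁻) = 2 × 0.001950 = 0.003900 mol
Q = 0.003900 × 96500 = 376.4 C
t = 376.4 / 5.43 = 69.32 s = 1.16 min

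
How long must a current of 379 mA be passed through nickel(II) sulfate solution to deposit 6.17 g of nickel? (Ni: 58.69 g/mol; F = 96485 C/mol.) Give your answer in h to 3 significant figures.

n(Ni) = 6.17 / 58.69 = 0.1051 mol
Ni²⁺ + 2e⁻ → Ni, so n(e⁻) = 2 × 0.1051 = 0.2102 mol
Q = 0.2102 × 96485 = 20280 C
t = Q / I = 20280 / 0.379 = 53510 s = 14.9 h

14.9 h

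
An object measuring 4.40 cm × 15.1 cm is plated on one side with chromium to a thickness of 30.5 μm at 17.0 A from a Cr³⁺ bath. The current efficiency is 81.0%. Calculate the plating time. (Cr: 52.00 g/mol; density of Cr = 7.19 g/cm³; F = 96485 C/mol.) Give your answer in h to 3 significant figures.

0.164 h

Plated area = 4.40 × 15.1 = 66.44 cm²
Volume = 66.44 × 30.5×10⁻⁴ cm = 0.2026 cm³
m(Cr) = 0.2026 × 7.19 = 1.457 g
n(Cr) = 1.457 / 52.00 = 0.02802 mol; n(e⁻) = 3 × 0.02802 = 0.08406 mol
Q = 0.08406 × 96485 / 0.810 = 10010 C
t = 10010 / 17.0 = 588.8 s = 0.164 h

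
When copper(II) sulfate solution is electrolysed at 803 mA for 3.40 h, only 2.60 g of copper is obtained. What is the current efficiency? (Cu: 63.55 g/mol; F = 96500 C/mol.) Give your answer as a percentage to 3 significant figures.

80.3%

Q = 0.803 × 12240 = 9829 C
n(e⁻) = 9829 / 96500 = 0.1019 mol
Cu²⁺ + 2e⁻ → Cu, so theoretical n(Cu) = 0.05095 mol → 3.238 g
Efficiency = 2.60 / 3.238 = 0.8030 = 80.3%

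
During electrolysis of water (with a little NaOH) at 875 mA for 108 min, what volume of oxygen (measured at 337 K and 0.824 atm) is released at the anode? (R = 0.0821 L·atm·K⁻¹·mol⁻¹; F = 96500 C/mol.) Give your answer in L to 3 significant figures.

Q = It = 0.875 × 6480 = 5670 C
n(e⁻) = 5670 / 96500 = 0.05876 mol
2H₂O → O₂ + 4H⁺ + 4e⁻, so n(O₂) = 0.05876 / 4 = 0.01469 mol
V = nRT/P = 0.01469 × 0.0821 × 337 / 0.824 = 0.4933 L

0.493 L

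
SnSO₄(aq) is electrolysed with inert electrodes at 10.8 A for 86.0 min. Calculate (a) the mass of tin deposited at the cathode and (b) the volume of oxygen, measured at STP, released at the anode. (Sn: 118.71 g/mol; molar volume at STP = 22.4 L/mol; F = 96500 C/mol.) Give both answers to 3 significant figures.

34.3 g Sn; 3.23 L O₂

Q = 10.8 × 5160 = 55730 C; n(e⁻) = 55730 / 96500 = 0.5775 mol
Cathode: Sn²⁺ + 2e⁻ → Sn → n(Sn) = 0.5775/2 = 0.2888 mol → 34.3 g
Anode: 2H₂O → O₂ + 4H⁺ + 4e⁻ → n(O₂) = 0.5775/4 = 0.1444 mol → 3.23 L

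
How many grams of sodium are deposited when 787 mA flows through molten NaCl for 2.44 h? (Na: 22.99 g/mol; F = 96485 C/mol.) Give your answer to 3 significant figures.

1.65 g

Charge passed = 0.787 × 8784 = 6913 C
Moles of electrons = 6913 / 96485 = 0.07165 mol
Na⁺ + e⁻ → Na, so n(Na) = 0.07165 mol
m = 0.07165 × 22.99 = 1.65 g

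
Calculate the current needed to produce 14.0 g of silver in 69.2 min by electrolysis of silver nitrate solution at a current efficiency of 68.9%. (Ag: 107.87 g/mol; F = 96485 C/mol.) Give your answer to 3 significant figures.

4.38 A

n(Ag) = 14.0 / 107.87 = 0.1298 mol
Ag⁺ + e⁻ → Ag, so n(e⁻) = 0.1298 mol
Q = 0.1298 × 96485 / 0.689 = 18180 C
I = Q / t = 18180 / 4152 s = 4.38 A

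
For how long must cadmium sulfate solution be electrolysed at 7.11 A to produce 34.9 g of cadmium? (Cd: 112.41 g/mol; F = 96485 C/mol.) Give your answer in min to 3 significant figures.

140 min

n(Cd) = 34.9 / 112.41 = 0.3105 mol
Cd²⁺ + 2e⁻ → Cd, so n(e⁻) = 2 × 0.3105 = 0.6210 mol
Q = 0.6210 × 96485 = 59920 C
t = Q / I = 59920 / 7.11 = 8428 s = 140 min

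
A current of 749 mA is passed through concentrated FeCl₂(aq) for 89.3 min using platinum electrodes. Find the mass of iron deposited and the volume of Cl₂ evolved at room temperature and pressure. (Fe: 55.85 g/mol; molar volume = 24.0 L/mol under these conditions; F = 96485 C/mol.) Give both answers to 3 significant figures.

Q = 0.749 × 5358 = 4013 C; n(e⁻) = 4013 / 96485 = 0.04159 mol
Cathode: Fe²⁺ + 2e⁻ → Fe → n(Fe) = 0.04159/2 = 0.02080 mol → 1.16 g
Anode: 2Cl⁻ → Cl₂ + 2e⁻ → n(Cl₂) = 0.04159/2 = 0.02080 mol → 0.499 L

1.16 g Fe; 0.499 L Cl₂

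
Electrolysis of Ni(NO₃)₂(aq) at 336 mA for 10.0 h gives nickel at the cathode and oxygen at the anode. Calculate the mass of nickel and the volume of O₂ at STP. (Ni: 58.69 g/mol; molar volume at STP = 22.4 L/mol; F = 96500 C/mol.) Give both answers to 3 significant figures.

3.68 g Ni; 0.702 L O₂

Q = 0.336 × 36000 = 12100 C; n(e⁻) = 12100 / 96500 = 0.1254 mol
Cathode: Ni²⁺ + 2e⁻ → Ni → n(Ni) = 0.1254/2 = 0.06270 mol → 3.68 g
Anode: 2H₂O → O₂ + 4H⁺ + 4e⁻ → n(O₂) = 0.1254/4 = 0.03135 mol → 0.702 L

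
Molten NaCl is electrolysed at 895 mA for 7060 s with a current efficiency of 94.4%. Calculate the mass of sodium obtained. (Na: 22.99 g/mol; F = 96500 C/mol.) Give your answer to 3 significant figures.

Q = 0.895 × 7060 = 6319 C
n(e⁻) = 6319 / 96500 = 0.06548 mol
Na⁺ + e⁻ → Na, so theoretical m(Na) = 0.06548 × 22.99 = 1.505 g
Actual mass = 94.4% × 1.505 = 1.42 g

1.42 g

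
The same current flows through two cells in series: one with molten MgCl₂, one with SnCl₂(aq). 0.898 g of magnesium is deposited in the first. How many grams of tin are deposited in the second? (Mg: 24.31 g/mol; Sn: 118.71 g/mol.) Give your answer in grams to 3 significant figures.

n(Mg) = 0.898 / 24.31 = 0.03694 mol
Mg²⁺ + 2e⁻ → Mg, so n(e⁻) = 2 × 0.03694 = 0.07388 mol
Same current for the same time ⇒ same n(e⁻) = 0.07388 mol in both cells.
Sn²⁺ + 2e⁻ → Sn, so n(Sn) = 0.07388 / 2 = 0.03694 mol
m(Sn) = 0.03694 × 118.71 = 4.39 g

4.39 g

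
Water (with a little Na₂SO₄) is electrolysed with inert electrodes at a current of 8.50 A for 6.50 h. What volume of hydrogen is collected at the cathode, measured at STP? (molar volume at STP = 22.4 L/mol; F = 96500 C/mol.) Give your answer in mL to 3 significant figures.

Charge passed = 8.50 × 23400 = 1.989×10^5 C
n(e⁻) = Q/F = 1.989×10^5/96500 = 2.061 mol
2H⁺ + 2e⁻ → H₂, so n(H₂) = 2.061 / 2 = 1.031 mol
V = 1.031 × 22.4 = 23.09 L
= 23100 mL

23100 mL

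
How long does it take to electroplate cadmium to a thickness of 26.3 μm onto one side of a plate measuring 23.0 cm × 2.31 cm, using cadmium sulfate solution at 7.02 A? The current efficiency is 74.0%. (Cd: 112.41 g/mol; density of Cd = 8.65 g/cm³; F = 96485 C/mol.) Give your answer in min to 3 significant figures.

6.66 min

Plated area = 23.0 × 2.31 = 53.13 cm²
Volume = 53.13 × 26.3×10⁻⁴ cm = 0.1397 cm³
m(Cd) = 0.1397 × 8.65 = 1.208 g
n(Cd) = 1.208 / 112.41 = 0.01075 mol; n(e⁻) = 2 × 0.01075 = 0.02150 mol
Q = 0.02150 × 96485 / 0.740 = 2803 C
t = 2803 / 7.02 = 399.3 s = 6.66 min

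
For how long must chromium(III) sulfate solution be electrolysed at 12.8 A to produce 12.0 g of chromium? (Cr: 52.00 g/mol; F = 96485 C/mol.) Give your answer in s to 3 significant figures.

5220 s

n(Cr) = 12.0 / 52.00 = 0.2308 mol
Cr³⁺ + 3e⁻ → Cr, so n(e⁻) = 3 × 0.2308 = 0.6924 mol
Q = 0.6924 × 96485 = 66810 C
t = Q / I = 66810 / 12.8 = 5220 s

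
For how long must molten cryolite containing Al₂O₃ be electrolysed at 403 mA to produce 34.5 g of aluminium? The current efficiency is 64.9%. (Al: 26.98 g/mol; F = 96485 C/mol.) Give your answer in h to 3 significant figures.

393 h

n(Al) = 34.5 / 26.98 = 1.279 mol
Al³⁺ + 3e⁻ → Al, so n(e⁻) = 3 × 1.279 = 3.837 mol
Q = 3.837 × 96485 / 0.649 = 5.704×10^5 C
t = Q / I = 5.704×10^5 / 0.403 = 1.415×10^6 s = 393 h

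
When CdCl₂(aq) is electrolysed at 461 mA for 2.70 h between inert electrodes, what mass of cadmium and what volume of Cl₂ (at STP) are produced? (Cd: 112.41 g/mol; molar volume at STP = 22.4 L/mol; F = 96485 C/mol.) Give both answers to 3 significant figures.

2.61 g Cd; 0.520 L Cl₂

Q = 0.461 × 9720 = 4481 C; n(e⁻) = 4481 / 96485 = 0.04644 mol
Cathode: Cd²⁺ + 2e⁻ → Cd → n(Cd) = 0.04644/2 = 0.02322 mol → 2.61 g
Anode: 2Cl⁻ → Cl₂ + 2e⁻ → n(Cl₂) = 0.04644/2 = 0.02322 mol → 0.520 L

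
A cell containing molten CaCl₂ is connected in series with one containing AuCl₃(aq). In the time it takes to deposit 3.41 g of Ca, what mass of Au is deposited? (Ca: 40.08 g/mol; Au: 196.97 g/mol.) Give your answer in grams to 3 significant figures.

11.2 g

n(Ca) = 3.41 / 40.08 = 0.08508 mol
Ca²⁺ + 2e⁻ → Ca, so n(e⁻) = 2 × 0.08508 = 0.1702 mol
The cells are in series, so the same charge (and hence the same n(e⁻) = 0.1702 mol) passes through both.
Au³⁺ + 3e⁻ → Au, so n(Au) = 0.1702 / 3 = 0.05673 mol
m(Au) = 0.05673 × 196.97 = 11.2 g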